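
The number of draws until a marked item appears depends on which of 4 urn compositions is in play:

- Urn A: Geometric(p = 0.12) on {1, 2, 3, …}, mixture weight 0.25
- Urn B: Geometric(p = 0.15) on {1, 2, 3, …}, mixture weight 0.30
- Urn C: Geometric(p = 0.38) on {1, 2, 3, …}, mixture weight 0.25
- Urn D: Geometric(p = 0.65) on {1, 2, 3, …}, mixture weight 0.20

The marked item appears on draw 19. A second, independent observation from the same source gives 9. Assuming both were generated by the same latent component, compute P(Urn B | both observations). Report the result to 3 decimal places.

0.432

Apply Bayes' rule: the posterior for each component is proportional to its prior times its likelihood at x.
Since both observations come from the same component, the likelihood for component k is f_k(x₁)·f_k(x₂).
  L_A = [0.12·(1−0.12)^18 = 0.12·0.100159 = 0.012019] × [0.0431561] = 0.000518695
  L_B = [0.15·(1−0.15)^18 = 0.15·0.0536464 = 0.00804696] × [0.0408736] = 0.000328908
  L_C = [0.38·(1−0.38)^18 = 0.38·0.000183253 = 6.9636e-05] × [0.00829692] = 5.77765e-07
  L_D = [0.65·(1−0.65)^18 = 0.65·6.2119e-09 = 4.03774e-09] × [0.000146372] = 5.91011e-13
Prior × likelihood for each component:
  π_A·L_A = 0.25 × 0.000518695 = 0.000129674
  π_B·L_B = 0.30 × 0.000328908 = 9.86724e-05
  π_C·L_C = 0.25 × 5.77765e-07 = 1.44441e-07
  π_D·L_D = 0.20 × 5.91011e-13 = 1.18202e-13
Marginal: 0.000129674 + 9.86724e-05 + 1.44441e-07 + 1.18202e-13 = 0.000228491
So the posterior for Urn B is 9.86724e-05 / 0.000228491 ≈ 0.432.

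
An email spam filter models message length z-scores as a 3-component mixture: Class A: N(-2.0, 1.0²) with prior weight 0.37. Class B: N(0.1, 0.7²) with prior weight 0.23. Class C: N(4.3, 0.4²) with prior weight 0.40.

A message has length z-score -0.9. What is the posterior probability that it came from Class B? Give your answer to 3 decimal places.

0.370

By Bayes' theorem, P(k | x) = P(Z=k) f_k(x) / Σ_j P(Z=j) f_j(x).
Component likelihoods at x = -0.9:
  L_A = 0.217852
  L_B = 0.205426
  L_C = 1.99971e-37
Weight by the priors:
  P(Z=A)·L_A = 0.37 × 0.217852 = 0.0806053
  P(Z=B)·L_B = 0.23 × 0.205426 = 0.0472479
  P(Z=C)·L_C = 0.40 × 1.99971e-37 = 7.99883e-38
Normaliser: 0.0806053 + 0.0472479 + 7.99883e-38 = 0.127853
So the posterior for Class B is 0.0472479 / 0.127853 ≈ 0.370.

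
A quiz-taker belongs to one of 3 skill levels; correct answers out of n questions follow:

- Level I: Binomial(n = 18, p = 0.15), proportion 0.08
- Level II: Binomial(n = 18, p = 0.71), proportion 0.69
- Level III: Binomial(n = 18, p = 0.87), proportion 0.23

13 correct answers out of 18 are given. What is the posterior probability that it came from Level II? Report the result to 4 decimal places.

P(component k | x) = π_k·f_k(x) / marginal(x), where marginal(x) = Σ_j π_j·f_j(x).
Evaluate each component's likelihood at the observed value:
  f_I = C(18,13)·0.15^13·0.85^5 = 8568·1.9462e-11·0.443705 = 7.39879e-08
  f_II = C(18,13)·0.71^13·0.29^5 = 8568·0.0116509·0.00205111 = 0.204752
  f_III = C(18,13)·0.87^13·0.13^5 = 8568·0.163588·3.71293e-05 = 0.0520411
Weight by the priors:
  π_I·f_I = 0.08 × 7.39879e-08 = 5.91903e-09
  π_II·f_II = 0.69 × 0.204752 = 0.141279
  π_III·f_III = 0.23 × 0.0520411 = 0.0119695
Evidence: 5.91903e-09 + 0.141279 + 0.0119695 = 0.153248
P(Level II | data) = 0.141279 / 0.153248 ≈ 0.9219

0.9219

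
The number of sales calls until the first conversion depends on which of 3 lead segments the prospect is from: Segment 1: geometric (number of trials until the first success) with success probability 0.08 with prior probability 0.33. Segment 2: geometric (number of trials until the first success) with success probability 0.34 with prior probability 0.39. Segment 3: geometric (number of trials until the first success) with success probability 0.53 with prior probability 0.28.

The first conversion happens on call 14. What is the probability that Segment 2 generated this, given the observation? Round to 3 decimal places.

Apply Bayes' rule: the posterior for each component is proportional to its prior times its likelihood at x.
Component likelihoods at x = 14:
  p_1 = 0.08·(1−0.08)^13 = 0.08·0.338253 = 0.0270602
  p_2 = 0.34·(1−0.34)^13 = 0.34·0.00450891 = 0.00153303
  p_3 = 0.53·(1−0.53)^13 = 0.53·5.461e-05 = 2.89433e-05
Weight by the priors:
  w_1·p_1 = 0.33 × 0.0270602 = 0.00892988
  w_2·p_2 = 0.39 × 0.00153303 = 0.000597881
  w_3·p_3 = 0.28 × 2.89433e-05 = 8.10412e-06
Evidence: 0.00892988 + 0.000597881 + 8.10412e-06 = 0.00953587
P(Segment 2 | data) ≈ 0.063

0.063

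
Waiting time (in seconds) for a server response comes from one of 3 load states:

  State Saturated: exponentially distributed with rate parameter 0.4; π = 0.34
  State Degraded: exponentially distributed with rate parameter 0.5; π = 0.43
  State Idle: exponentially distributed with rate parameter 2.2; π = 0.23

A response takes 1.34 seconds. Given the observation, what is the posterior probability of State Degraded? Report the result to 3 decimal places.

0.509

By Bayes' theorem, P(k | x) = π_k f_k(x) / Σ_j π_j f_j(x).
Component likelihoods at x = 1.34 seconds:
  f_Saturated = 0.234034
  f_Degraded = 0.255854
  f_Idle = 0.115378
Weight by the priors:
  π_Saturated·f_Saturated = 0.34 × 0.234034 = 0.0795714
  π_Degraded·f_Degraded = 0.43 × 0.255854 = 0.110017
  π_Idle·f_Idle = 0.23 × 0.115378 = 0.0265369
Denominator: 0.0795714 + 0.110017 + 0.0265369 = 0.216126
P(State Degraded | data) ≈ 0.509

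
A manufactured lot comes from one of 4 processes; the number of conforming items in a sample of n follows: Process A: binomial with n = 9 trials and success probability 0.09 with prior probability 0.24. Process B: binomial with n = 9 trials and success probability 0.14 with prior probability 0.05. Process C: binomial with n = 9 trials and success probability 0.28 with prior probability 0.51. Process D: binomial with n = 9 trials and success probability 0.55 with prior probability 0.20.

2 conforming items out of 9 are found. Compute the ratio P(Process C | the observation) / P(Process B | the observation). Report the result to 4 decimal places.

Only the two components matter; the odds are (π_i f_i(x)) / (π_j f_j(x)).
Binomial probabilities:
  f_A = C(9,2)·0.09^2·0.91^7 = 36·0.0081·0.516761 = 0.150688
  f_B = C(9,2)·0.14^2·0.86^7 = 36·0.0196·0.347928 = 0.245498
  f_C = C(9,2)·0.28^2·0.72^7 = 36·0.0784·0.100306 = 0.283104
  f_D = C(9,2)·0.55^2·0.45^7 = 36·0.3025·0.00373669 = 0.0406926
Odds = (0.51/0.05) × (0.283104/0.245498) = 10.2 × 1.15318 ≈ 11.7625

11.7625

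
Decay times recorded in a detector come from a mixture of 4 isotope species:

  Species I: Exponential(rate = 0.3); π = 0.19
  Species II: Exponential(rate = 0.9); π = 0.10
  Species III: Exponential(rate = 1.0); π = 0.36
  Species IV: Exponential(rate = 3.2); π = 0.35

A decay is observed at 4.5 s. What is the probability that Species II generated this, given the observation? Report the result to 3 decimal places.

0.077

Posterior ∝ prior × likelihood, so P(k | x) ∝ π_k f_k(x); normalise over all components.
Evaluate each component's likelihood at the observed value:
  p_I = 0.3·e^(−0.3·4.5) = 0.3·e^(−1.3500) = 0.0777721
  p_II = 0.9·e^(−0.9·4.5) = 0.9·e^(−4.0500) = 0.0156801
  p_III = 1.0·e^(−1.0·4.5) = 1.0·e^(−4.5000) = 0.011109
  p_IV = 3.2·e^(−3.2·4.5) = 3.2·e^(−14.4000) = 1.78365e-06
Weight by the priors:
  π_I·p_I = 0.19 × 0.0777721 = 0.0147767
  π_II·p_II = 0.10 × 0.0156801 = 0.00156801
  π_III·p_III = 0.36 × 0.011109 = 0.00399924
  π_IV·p_IV = 0.35 × 1.78365e-06 = 6.24277e-07
Evidence: 0.0147767 + 0.00156801 + 0.00399924 + 6.24277e-07 = 0.0203446
P(Species II | data) = 0.00156801 / 0.0203446 ≈ 0.077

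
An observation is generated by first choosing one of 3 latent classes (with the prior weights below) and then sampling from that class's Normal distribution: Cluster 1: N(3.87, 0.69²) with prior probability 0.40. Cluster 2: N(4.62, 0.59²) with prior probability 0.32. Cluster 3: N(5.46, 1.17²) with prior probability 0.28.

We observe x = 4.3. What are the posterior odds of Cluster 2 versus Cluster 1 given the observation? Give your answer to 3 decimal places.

The posterior odds equal the prior odds times the likelihood ratio: (P(Z=i)/P(Z=j))·(f_i(x)/f_j(x)).
Evaluate each component's likelihood at the observed value:
  L_1 = 0.476134
  L_2 = 0.583687
  L_3 = 0.20858
0.18678 / 0.190453 ≈ 0.981

0.981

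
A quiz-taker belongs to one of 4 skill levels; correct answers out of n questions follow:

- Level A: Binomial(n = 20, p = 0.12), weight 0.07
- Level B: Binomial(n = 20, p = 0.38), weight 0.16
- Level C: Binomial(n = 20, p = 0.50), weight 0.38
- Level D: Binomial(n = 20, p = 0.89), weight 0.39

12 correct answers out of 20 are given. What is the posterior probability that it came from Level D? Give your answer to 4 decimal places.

The responsibility of component k is P(Z=k) f_k(x) divided by Σ_j P(Z=j) f_j(x).
Component likelihoods at x = 12 correct answers out of 20:
  L_A = C(20,12)·0.12^12·0.88^8 = 125970·8.9161e-12·0.359635 = 4.03928e-07
  L_B = C(20,12)·0.38^12·0.62^8 = 125970·9.06574e-06·0.021834 = 0.0249347
  L_C = C(20,12)·0.50^12·0.50^8 = 125970·0.000244141·0.00390625 = 0.120134
  L_D = C(20,12)·0.89^12·0.11^8 = 125970·0.24699·2.14359e-08 = 0.000666943
Weight by the priors:
  P(Z=A)·L_A = 0.07 × 4.03928e-07 = 2.82749e-08
  P(Z=B)·L_B = 0.16 × 0.0249347 = 0.00398955
  P(Z=C)·L_C = 0.38 × 0.120134 = 0.0456511
  P(Z=D)·L_D = 0.39 × 0.000666943 = 0.000260108
Denominator: 2.82749e-08 + 0.00398955 + 0.0456511 + 0.000260108 = 0.0499007
So the posterior for Level D is 0.000260108 / 0.0499007 ≈ 0.0052.

0.0052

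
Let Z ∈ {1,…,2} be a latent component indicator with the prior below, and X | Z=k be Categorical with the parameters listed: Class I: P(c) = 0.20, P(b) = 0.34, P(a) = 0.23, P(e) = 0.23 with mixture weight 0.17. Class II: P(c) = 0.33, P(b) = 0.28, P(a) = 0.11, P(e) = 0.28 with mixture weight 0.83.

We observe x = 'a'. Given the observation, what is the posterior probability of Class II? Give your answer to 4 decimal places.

The responsibility of component k is w_k f_k(x) divided by Σ_j w_j f_j(x).
Component likelihoods at x = 'a':
  f_I = P(a | comp) = 0.23
  f_II = P(a | comp) = 0.11
Prior × likelihood for each component:
  w_I·f_I = 0.17 × 0.23 = 0.0391
  w_II·f_II = 0.83 × 0.11 = 0.0913
Normaliser: 0.0391 + 0.0913 = 0.1304
P(Class II | x) = 0.0913 / 0.1304 ≈ 0.7002

0.7002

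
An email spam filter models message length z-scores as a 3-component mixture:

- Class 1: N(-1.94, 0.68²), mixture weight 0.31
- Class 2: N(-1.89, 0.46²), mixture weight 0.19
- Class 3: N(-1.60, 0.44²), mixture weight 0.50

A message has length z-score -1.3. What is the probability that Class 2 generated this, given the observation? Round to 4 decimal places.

0.1320

The responsibility of component k is w_k f_k(x) divided by Σ_j w_j f_j(x).
Normal densities:
  p_1 = 0.376747
  p_2 = 0.381001
  p_3 = 0.718639
Prior × likelihood for each component:
  w_1·p_1 = 0.31 × 0.376747 = 0.116791
  w_2·p_2 = 0.19 × 0.381001 = 0.0723903
  w_3·p_3 = 0.50 × 0.718639 = 0.35932
Normaliser: 0.116791 + 0.0723903 + 0.35932 = 0.548501
P(Class 2 | -1.3) ≈ 0.1320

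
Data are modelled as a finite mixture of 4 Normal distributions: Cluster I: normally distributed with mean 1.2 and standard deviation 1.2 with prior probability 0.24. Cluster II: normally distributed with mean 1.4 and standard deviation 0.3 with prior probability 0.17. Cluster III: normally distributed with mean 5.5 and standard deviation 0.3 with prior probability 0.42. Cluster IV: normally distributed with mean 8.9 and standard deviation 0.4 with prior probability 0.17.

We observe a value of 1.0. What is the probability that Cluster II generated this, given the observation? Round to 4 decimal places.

0.5415

Posterior ∝ prior × likelihood, so P(k | x) ∝ w_k f_k(x); normalise over all components.
Evaluate each component's likelihood at the observed value:
  L_I = (1/(1.2·√(2π)))·exp(−(1.0−1.2)²/(2·1.2²)) = 0.332452·exp(-0.01389) = 0.327866
  L_II = (1/(0.3·√(2π)))·exp(−(1.0−1.4)²/(2·0.3²)) = 1.329808·exp(-0.88889) = 0.5467
  L_III = (1/(0.3·√(2π)))·exp(−(1.0−5.5)²/(2·0.3²)) = 1.329808·exp(-112.50000) = 1.84357e-49
  L_IV = (1/(0.4·√(2π)))·exp(−(1.0−8.9)²/(2·0.4²)) = 0.997356·exp(-195.03125) = 1.98543e-85
Weight by the priors:
  w_I·L_I = 0.24 × 0.327866 = 0.0786879
  w_II·L_II = 0.17 × 0.5467 = 0.092939
  w_III·L_III = 0.42 × 1.84357e-49 = 7.74299e-50
  w_IV·L_IV = 0.17 × 1.98543e-85 = 3.37523e-86
Evidence: 0.0786879 + 0.092939 + 7.74299e-50 + 3.37523e-86 = 0.171627
P(Cluster II | x) ≈ 0.5415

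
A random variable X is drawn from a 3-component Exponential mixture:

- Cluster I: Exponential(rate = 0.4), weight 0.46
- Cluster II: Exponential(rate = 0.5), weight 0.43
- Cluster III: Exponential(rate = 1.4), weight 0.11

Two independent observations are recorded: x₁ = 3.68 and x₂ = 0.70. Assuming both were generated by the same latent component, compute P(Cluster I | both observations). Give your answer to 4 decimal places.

P(component k | x) = π_k·f_k(x) / marginal(x), where marginal(x) = Σ_j π_j·f_j(x).
Since both observations come from the same component, the likelihood for component k is f_k(x₁)·f_k(x₂).
  f_I = [0.0917864] × [0.302313] = 0.0277483
  f_II = [0.0794087] × [0.352344] = 0.0279792
  f_III = [0.00810294] × [0.525436] = 0.00425758
Unnormalised posteriors:
  π_I·f_I = 0.46 × 0.0277483 = 0.0127642
  π_II·f_II = 0.43 × 0.0279792 = 0.0120311
  π_III·f_III = 0.11 × 0.00425758 = 0.000468333
Normaliser: 0.0127642 + 0.0120311 + 0.000468333 = 0.0252636
Responsibility of Cluster I: 0.0127642 / 0.0252636 ≈ 0.5052

0.5052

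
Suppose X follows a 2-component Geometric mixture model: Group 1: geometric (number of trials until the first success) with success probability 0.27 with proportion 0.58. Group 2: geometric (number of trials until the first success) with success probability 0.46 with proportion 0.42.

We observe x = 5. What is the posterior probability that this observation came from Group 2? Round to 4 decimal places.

0.2698

Posterior ∝ prior × likelihood, so P(k | x) ∝ w_k f_k(x); normalise over all components.
Geometric probabilities:
  p_1 = 0.27·(1−0.27)^4 = 0.27·0.283982 = 0.0766753
  p_2 = 0.46·(1−0.46)^4 = 0.46·0.0850306 = 0.0391141
Prior × likelihood for each component:
  w_1·p_1 = 0.58 × 0.0766753 = 0.0444716
  w_2·p_2 = 0.42 × 0.0391141 = 0.0164279
Sum: 0.0444716 + 0.0164279 = 0.0608995
P(Group 2 | data) ≈ 0.2698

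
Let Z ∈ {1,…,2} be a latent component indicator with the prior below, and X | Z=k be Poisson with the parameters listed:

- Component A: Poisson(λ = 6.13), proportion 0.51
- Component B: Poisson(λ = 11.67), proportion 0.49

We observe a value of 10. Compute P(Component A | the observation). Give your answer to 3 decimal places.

Apply Bayes' rule: the posterior for each component is proportional to its prior times its likelihood at x.
Poisson probabilities:
  f_A = e^(−6.13)·6.13^10/10! = 0.0449383
  f_B = e^(−11.67)·11.67^10/10! = 0.110339
Multiply by the mixture weights:
  π_A·f_A = 0.51 × 0.0449383 = 0.0229185
  π_B·f_B = 0.49 × 0.110339 = 0.0540661
Marginal: 0.0229185 + 0.0540661 = 0.0769846
So the posterior for Component A is 0.0229185 / 0.0769846 ≈ 0.298.

0.298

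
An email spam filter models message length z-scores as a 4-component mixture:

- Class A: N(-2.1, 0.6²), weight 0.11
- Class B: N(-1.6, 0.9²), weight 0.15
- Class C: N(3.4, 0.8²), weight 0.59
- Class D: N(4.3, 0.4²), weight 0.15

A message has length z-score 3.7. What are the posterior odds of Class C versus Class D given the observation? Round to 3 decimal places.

5.646

Posterior odds = (w_i f_i(x)) / (w_j f_j(x)); the normalising sum cancels.
Component likelihoods at x = 3.7:
  L_A = (1/(0.6·√(2π)))·exp(−(3.7−-2.1)²/(2·0.6²)) = 0.664904·exp(-46.72222) = 3.4006e-21
  L_B = (1/(0.9·√(2π)))·exp(−(3.7−-1.6)²/(2·0.9²)) = 0.443269·exp(-17.33951) = 1.30682e-08
  L_C = (1/(0.8·√(2π)))·exp(−(3.7−3.4)²/(2·0.8²)) = 0.498678·exp(-0.07031) = 0.464819
  L_D = (1/(0.4·√(2π)))·exp(−(3.7−4.3)²/(2·0.4²)) = 0.997356·exp(-1.12500) = 0.323794
0.274243 / 0.0485691 ≈ 5.646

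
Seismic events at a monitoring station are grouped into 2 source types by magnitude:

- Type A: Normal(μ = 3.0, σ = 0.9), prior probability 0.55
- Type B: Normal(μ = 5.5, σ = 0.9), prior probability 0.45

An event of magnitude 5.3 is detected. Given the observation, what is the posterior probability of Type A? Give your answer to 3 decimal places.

0.046

By Bayes' theorem, P(k | x) = P(Z=k) f_k(x) / Σ_j P(Z=j) f_j(x).
Component likelihoods at x = 5.3:
  L_A = 0.0169242
  L_B = 0.432458
Unnormalised posteriors:
  P(Z=A)·L_A = 0.55 × 0.0169242 = 0.00930832
  P(Z=B)·L_B = 0.45 × 0.432458 = 0.194606
Marginal: 0.00930832 + 0.194606 = 0.203915
P(Type A | the observation) = 0.00930832 / 0.203915 ≈ 0.046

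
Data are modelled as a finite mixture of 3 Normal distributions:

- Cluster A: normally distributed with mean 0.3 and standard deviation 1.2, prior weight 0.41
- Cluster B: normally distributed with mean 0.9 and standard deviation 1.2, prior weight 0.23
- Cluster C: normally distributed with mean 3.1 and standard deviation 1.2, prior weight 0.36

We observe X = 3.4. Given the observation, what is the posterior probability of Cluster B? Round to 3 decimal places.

0.067

By Bayes' theorem, P(k | x) = w_k f_k(x) / Σ_j w_j f_j(x).
Normal densities:
  f_A = 0.0118188
  f_B = 0.0379533
  f_C = 0.322223
Prior × likelihood for each component:
  w_A·f_A = 0.41 × 0.0118188 = 0.0048457
  w_B·f_B = 0.23 × 0.0379533 = 0.00872926
  w_C·f_C = 0.36 × 0.322223 = 0.116
Normaliser: 0.0048457 + 0.00872926 + 0.116 = 0.129575
P(Cluster B | data) = 0.00872926 / 0.129575 ≈ 0.067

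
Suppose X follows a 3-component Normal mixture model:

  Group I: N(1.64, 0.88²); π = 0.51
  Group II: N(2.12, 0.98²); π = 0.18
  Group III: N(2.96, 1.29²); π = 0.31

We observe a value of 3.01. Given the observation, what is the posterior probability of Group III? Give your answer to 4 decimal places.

Apply Bayes' rule: the posterior for each component is proportional to its prior times its likelihood at x.
Normal densities:
  p_I = (1/(0.88·√(2π)))·exp(−(3.01−1.64)²/(2·0.88²)) = 0.453344·exp(-1.21184) = 0.134937
  p_II = (1/(0.98·√(2π)))·exp(−(3.01−2.12)²/(2·0.98²)) = 0.407084·exp(-0.41238) = 0.269519
  p_III = (1/(1.29·√(2π)))·exp(−(3.01−2.96)²/(2·1.29²)) = 0.309258·exp(-0.00075) = 0.309025
Multiply by the mixture weights:
  π_I·p_I = 0.51 × 0.134937 = 0.0688179
  π_II·p_II = 0.18 × 0.269519 = 0.0485134
  π_III·p_III = 0.31 × 0.309025 = 0.0957979
Denominator: 0.0688179 + 0.0485134 + 0.0957979 = 0.213129
So the posterior for Group III is 0.0957979 / 0.213129 ≈ 0.4495.

0.4495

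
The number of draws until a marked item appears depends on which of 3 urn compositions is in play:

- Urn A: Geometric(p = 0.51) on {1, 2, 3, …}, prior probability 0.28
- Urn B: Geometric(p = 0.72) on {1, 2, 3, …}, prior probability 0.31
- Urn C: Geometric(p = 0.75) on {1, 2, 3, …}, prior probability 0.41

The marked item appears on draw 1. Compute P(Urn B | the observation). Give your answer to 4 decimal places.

0.3314

By Bayes' theorem, P(k | x) = P(Z=k) f_k(x) / Σ_j P(Z=j) f_j(x).
Evaluate each component's likelihood at the observed value:
  p_A = 0.51
  p_B = 0.72
  p_C = 0.75
Prior × likelihood for each component:
  P(Z=A)·p_A = 0.28 × 0.51 = 0.1428
  P(Z=B)·p_B = 0.31 × 0.72 = 0.2232
  P(Z=C)·p_C = 0.41 × 0.75 = 0.3075
Evidence: 0.1428 + 0.2232 + 0.3075 = 0.6735
Responsibility of Urn B: 0.2232 / 0.6735 ≈ 0.3314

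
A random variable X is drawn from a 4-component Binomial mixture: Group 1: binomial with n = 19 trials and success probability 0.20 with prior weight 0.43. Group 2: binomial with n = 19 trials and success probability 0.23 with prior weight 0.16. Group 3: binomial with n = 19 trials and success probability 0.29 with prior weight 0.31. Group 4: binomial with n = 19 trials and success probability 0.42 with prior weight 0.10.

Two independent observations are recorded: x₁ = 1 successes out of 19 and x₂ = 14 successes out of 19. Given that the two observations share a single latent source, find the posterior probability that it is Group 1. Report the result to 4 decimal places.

0.0414

Apply Bayes' rule: the posterior for each component is proportional to its prior times its likelihood at x.
Since both observations come from the same component, the likelihood for component k is f_k(x₁)·f_k(x₂).
  p_1 = [C(19,1)·0.20^1·0.80^18 = 19·0.2·0.0180144 = 0.0684547] × [6.24273e-07] = 4.27345e-08
  p_2 = [C(19,1)·0.23^1·0.77^18 = 19·0.23·0.00905384 = 0.0395653] × [3.64879e-06] = 1.44365e-07
  p_3 = [C(19,1)·0.29^1·0.71^18 = 19·0.29·0.00210209 = 0.0115825] × [6.24265e-05] = 7.23054e-07
  p_4 = [C(19,1)·0.42^1·0.58^18 = 19·0.42·5.51701e-05 = 0.000440258] × [0.00405635] = 1.78584e-06
Multiply by the mixture weights:
  π_1·p_1 = 0.43 × 4.27345e-08 = 1.83758e-08
  π_2·p_2 = 0.16 × 1.44365e-07 = 2.30984e-08
  π_3·p_3 = 0.31 × 7.23054e-07 = 2.24147e-07
  π_4·p_4 = 0.10 × 1.78584e-06 = 1.78584e-07
Denominator: 1.83758e-08 + 2.30984e-08 + 2.24147e-07 + 1.78584e-07 = 4.44205e-07
So the posterior for Group 1 is 1.83758e-08 / 4.44205e-07 ≈ 0.0414.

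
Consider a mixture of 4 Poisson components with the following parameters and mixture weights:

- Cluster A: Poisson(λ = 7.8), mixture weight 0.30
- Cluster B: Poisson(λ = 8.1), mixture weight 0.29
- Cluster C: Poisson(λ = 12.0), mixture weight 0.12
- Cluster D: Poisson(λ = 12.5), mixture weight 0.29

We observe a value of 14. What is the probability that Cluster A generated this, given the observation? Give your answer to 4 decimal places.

0.0894

The responsibility of component k is π_k f_k(x) divided by Σ_j π_j f_j(x).
Poisson probabilities:
  p_A = e^(−7.8)·7.8^14/14! = 0.0145017
  p_B = e^(−8.1)·8.1^14/14! = 0.018222
  p_C = e^(−12.0)·12.0^14/14! = 0.0904889
  p_D = e^(−12.5)·12.5^14/14! = 0.0971965
Multiply by the mixture weights:
  π_A·p_A = 0.30 × 0.0145017 = 0.00435051
  π_B·p_B = 0.29 × 0.018222 = 0.00528439
  π_C·p_C = 0.12 × 0.0904889 = 0.0108587
  π_D·p_D = 0.29 × 0.0971965 = 0.028187
Denominator: 0.00435051 + 0.00528439 + 0.0108587 + 0.028187 = 0.0486806
So the posterior for Cluster A is 0.00435051 / 0.0486806 ≈ 0.0894.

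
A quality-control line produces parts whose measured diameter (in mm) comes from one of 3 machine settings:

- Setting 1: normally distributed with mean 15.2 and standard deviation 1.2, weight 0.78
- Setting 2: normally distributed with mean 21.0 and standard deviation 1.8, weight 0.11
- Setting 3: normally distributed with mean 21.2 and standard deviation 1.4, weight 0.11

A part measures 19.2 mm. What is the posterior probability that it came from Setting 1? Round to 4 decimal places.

Apply Bayes' rule: the posterior for each component is proportional to its prior times its likelihood at x.
Normal densities:
  f_1 = 0.00128523
  f_2 = 0.134428
  f_3 = 0.102713
Multiply by the mixture weights:
  π_1·f_1 = 0.78 × 0.00128523 = 0.00100248
  π_2·f_2 = 0.11 × 0.134428 = 0.0147871
  π_3·f_3 = 0.11 × 0.102713 = 0.0112984
Sum: 0.00100248 + 0.0147871 + 0.0112984 = 0.027088
P(Setting 1 | data) = 0.00100248 / 0.027088 ≈ 0.0370

0.0370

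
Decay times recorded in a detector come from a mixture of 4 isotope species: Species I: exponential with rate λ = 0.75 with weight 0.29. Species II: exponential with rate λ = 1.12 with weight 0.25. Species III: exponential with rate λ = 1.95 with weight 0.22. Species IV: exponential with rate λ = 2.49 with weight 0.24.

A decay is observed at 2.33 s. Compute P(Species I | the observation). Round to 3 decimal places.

P(component k | x) = π_k·f_k(x) / marginal(x), where marginal(x) = Σ_j π_j·f_j(x).
Exponential densities:
  f_I = 0.130657
  f_II = 0.0823916
  f_III = 0.0207404
  f_IV = 0.00752581
Weight by the priors:
  π_I·f_I = 0.29 × 0.130657 = 0.0378904
  π_II·f_II = 0.25 × 0.0823916 = 0.0205979
  π_III·f_III = 0.22 × 0.0207404 = 0.00456289
  π_IV·f_IV = 0.24 × 0.00752581 = 0.00180619
Sum: 0.0378904 + 0.0205979 + 0.00456289 + 0.00180619 = 0.0648574
P(Species I | x) ≈ 0.584

0.584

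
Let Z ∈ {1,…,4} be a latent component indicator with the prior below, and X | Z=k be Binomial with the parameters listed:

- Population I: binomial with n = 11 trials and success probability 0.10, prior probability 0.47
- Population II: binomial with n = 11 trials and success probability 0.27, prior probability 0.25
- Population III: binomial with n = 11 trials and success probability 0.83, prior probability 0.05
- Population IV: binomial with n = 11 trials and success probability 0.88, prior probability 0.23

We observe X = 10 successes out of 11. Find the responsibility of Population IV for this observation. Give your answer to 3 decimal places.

0.854

Apply Bayes' rule: the posterior for each component is proportional to its prior times its likelihood at x.
Binomial probabilities:
  f_I = C(11,10)·0.10^10·0.90^1 = 11·1e-10·0.9 = 9.9e-10
  f_II = C(11,10)·0.27^10·0.73^1 = 11·2.05891e-06·0.73 = 1.65331e-05
  f_III = C(11,10)·0.83^10·0.17^1 = 11·0.15516·0.17 = 0.29015
  f_IV = C(11,10)·0.88^10·0.12^1 = 11·0.278501·0.12 = 0.367621
Weight by the priors:
  P(Z=I)·f_I = 0.47 × 9.9e-10 = 4.653e-10
  P(Z=II)·f_II = 0.25 × 1.65331e-05 = 4.13326e-06
  P(Z=III)·f_III = 0.05 × 0.29015 = 0.0145075
  P(Z=IV)·f_IV = 0.23 × 0.367621 = 0.0845529
Denominator: 4.653e-10 + 4.13326e-06 + 0.0145075 + 0.0845529 = 0.0990645
P(Population IV | x) = 0.0845529 / 0.0990645 ≈ 0.854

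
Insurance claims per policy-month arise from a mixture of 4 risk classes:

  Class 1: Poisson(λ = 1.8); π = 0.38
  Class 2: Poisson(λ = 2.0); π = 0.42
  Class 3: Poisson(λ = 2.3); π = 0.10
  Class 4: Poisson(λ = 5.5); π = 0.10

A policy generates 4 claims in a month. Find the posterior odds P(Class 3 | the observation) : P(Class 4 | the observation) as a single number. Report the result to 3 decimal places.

Posterior odds = (w_i f_i(x)) / (w_j f_j(x)); the normalising sum cancels.
Component likelihoods at x = 4 claims:
  L_1 = 0.0723017
  L_2 = 0.0902235
  L_3 = 0.116902
  L_4 = 0.155819
Odds = (0.10/0.10) × (0.116902/0.155819) = 1 × 0.750245 ≈ 0.750

0.750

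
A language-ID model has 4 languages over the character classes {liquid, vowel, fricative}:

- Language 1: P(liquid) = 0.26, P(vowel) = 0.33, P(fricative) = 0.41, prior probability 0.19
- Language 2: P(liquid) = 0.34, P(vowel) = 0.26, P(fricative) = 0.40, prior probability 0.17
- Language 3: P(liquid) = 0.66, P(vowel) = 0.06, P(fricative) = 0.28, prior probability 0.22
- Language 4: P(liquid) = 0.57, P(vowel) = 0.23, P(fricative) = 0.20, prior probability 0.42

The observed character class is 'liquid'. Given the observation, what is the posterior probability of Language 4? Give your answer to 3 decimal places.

0.487

The responsibility of component k is P(Z=k) f_k(x) divided by Σ_j P(Z=j) f_j(x).
Evaluate each component's likelihood at the observed value:
  L_1 = 0.26
  L_2 = 0.34
  L_3 = 0.66
  L_4 = 0.57
Weight by the priors:
  P(Z=1)·L_1 = 0.19 × 0.26 = 0.0494
  P(Z=2)·L_2 = 0.17 × 0.34 = 0.0578
  P(Z=3)·L_3 = 0.22 × 0.66 = 0.1452
  P(Z=4)·L_4 = 0.42 × 0.57 = 0.2394
Evidence: 0.0494 + 0.0578 + 0.1452 + 0.2394 = 0.4918
So the posterior for Language 4 is 0.2394 / 0.4918 ≈ 0.487.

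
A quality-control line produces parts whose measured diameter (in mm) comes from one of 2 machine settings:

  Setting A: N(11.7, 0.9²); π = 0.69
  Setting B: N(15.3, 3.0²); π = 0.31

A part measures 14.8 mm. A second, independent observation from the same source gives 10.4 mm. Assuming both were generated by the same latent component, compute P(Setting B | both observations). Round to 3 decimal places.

P(component k | x) = P(Z=k)·f_k(x) / marginal(x), where marginal(x) = Σ_j P(Z=j)·f_j(x).
Since both observations come from the same component, the likelihood for component k is f_k(x₁)·f_k(x₂).
  L_A = [(1/(0.9·√(2π)))·exp(−(14.8−11.7)²/(2·0.9²)) = 0.443269·exp(-5.93210) = 0.00117595] × [0.156173] = 0.000183653
  L_B = [(1/(3.0·√(2π)))·exp(−(14.8−15.3)²/(2·3.0²)) = 0.132981·exp(-0.01389) = 0.131147] × [0.0350339] = 0.00459457
Weight by the priors:
  P(Z=A)·L_A = 0.69 × 0.000183653 = 0.00012672
  P(Z=B)·L_B = 0.31 × 0.00459457 = 0.00142432
Denominator: 0.00012672 + 0.00142432 = 0.00155104
P(Setting B | x₁, x₂) ≈ 0.918

0.918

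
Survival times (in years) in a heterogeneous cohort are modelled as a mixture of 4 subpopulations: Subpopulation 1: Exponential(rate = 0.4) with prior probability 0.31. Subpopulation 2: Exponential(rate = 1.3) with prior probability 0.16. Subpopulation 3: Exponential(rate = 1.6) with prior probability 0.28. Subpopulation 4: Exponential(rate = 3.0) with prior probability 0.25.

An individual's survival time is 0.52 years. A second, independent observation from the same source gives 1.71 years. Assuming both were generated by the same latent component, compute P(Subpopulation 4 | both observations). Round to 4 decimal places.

By Bayes' theorem, P(k | x) = π_k f_k(x) / Σ_j π_j f_j(x).
Since both observations come from the same component, the likelihood for component k is f_k(x₁)·f_k(x₂).
  f_1 = [0.324883] × [0.201838] = 0.0655736
  f_2 = [0.661242] × [0.140769] = 0.0930823
  f_3 = [0.696285] × [0.103727] = 0.0722233
  f_4 = [0.630408] × [0.0177497] = 0.0111895
Prior × likelihood for each component:
  π_1·f_1 = 0.31 × 0.0655736 = 0.0203278
  π_2·f_2 = 0.16 × 0.0930823 = 0.0148932
  π_3·f_3 = 0.28 × 0.0722233 = 0.0202225
  π_4·f_4 = 0.25 × 0.0111895 = 0.00279739
Sum: 0.0203278 + 0.0148932 + 0.0202225 + 0.00279739 = 0.0582409
P(Subpopulation 4 | x) = 0.00279739 / 0.0582409 ≈ 0.0480

0.0480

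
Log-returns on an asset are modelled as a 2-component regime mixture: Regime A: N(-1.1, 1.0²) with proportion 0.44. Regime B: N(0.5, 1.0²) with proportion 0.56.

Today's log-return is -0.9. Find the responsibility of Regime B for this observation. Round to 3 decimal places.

0.328

Posterior ∝ prior × likelihood, so P(k | x) ∝ w_k f_k(x); normalise over all components.
Component likelihoods at x = -0.9:
  L_A = 0.391043
  L_B = 0.149727
Multiply by the mixture weights:
  w_A·L_A = 0.44 × 0.391043 = 0.172059
  w_B·L_B = 0.56 × 0.149727 = 0.0838474
Denominator: 0.172059 + 0.0838474 = 0.255906
So the posterior for Regime B is 0.0838474 / 0.255906 ≈ 0.328.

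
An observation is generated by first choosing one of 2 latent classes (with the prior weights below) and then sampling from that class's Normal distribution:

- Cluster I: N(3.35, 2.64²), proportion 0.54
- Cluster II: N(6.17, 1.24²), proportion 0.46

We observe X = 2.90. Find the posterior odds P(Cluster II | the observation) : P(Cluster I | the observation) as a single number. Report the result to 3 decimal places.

0.057

Since P(k|x) ∝ P(Z=k) f_k(x), the posterior odds are P(Z=i) f_i(x) / (P(Z=j) f_j(x)).
Normal densities:
  p_I = 0.148935
  p_II = 0.00993999
Odds = (0.46/0.54) × (0.00993999/0.148935) = 0.851852 × 0.0667404 ≈ 0.057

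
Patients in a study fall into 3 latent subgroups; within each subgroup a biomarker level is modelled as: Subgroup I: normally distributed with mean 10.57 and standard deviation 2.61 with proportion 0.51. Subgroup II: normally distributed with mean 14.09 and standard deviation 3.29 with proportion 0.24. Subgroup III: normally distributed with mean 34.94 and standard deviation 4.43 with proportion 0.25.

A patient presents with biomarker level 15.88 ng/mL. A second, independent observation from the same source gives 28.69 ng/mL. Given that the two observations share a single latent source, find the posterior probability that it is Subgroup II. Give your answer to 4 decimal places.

0.6922

The responsibility of component k is π_k f_k(x) divided by Σ_j π_j f_j(x).
Since both observations come from the same component, the likelihood for component k is f_k(x₁)·f_k(x₂).
  L_I = [0.0192962] × [5.22461e-12] = 1.00815e-13
  L_II = [0.104577] × [6.4182e-06] = 6.71195e-07
  L_III = [8.60628e-06] × [0.0332877] = 2.86484e-07
Prior × likelihood for each component:
  π_I·L_I = 0.51 × 1.00815e-13 = 5.14156e-14
  π_II·L_II = 0.24 × 6.71195e-07 = 1.61087e-07
  π_III·L_III = 0.25 × 2.86484e-07 = 7.16209e-08
Marginal: 5.14156e-14 + 1.61087e-07 + 7.16209e-08 = 2.32708e-07
So the posterior for Subgroup II is 1.61087e-07 / 2.32708e-07 ≈ 0.6922.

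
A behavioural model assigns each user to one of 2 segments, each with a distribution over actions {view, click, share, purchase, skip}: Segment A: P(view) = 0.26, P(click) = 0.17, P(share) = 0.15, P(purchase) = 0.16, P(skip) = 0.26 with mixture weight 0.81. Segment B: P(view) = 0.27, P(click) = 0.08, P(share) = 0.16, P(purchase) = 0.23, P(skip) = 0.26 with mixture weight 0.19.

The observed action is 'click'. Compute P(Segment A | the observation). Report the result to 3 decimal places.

0.901

Posterior ∝ prior × likelihood, so P(k | x) ∝ π_k f_k(x); normalise over all components.
Evaluate each component's likelihood at the observed value:
  L_A = P(click | comp) = 0.17
  L_B = P(click | comp) = 0.08
Weight by the priors:
  π_A·L_A = 0.81 × 0.17 = 0.1377
  π_B·L_B = 0.19 × 0.08 = 0.0152
Normaliser: 0.1377 + 0.0152 = 0.1529
Responsibility of Segment A: 0.1377 / 0.1529 ≈ 0.901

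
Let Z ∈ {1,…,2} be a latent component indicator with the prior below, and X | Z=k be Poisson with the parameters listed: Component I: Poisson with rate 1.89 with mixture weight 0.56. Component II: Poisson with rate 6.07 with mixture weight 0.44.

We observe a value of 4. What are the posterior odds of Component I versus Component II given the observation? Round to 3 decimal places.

The posterior odds equal the prior odds times the likelihood ratio: (P(Z=i)/P(Z=j))·(f_i(x)/f_j(x)).
Component likelihoods at x = 4:
  L_I = 0.0803192
  L_II = 0.13073
0.0449788 / 0.0575213 ≈ 0.782

0.782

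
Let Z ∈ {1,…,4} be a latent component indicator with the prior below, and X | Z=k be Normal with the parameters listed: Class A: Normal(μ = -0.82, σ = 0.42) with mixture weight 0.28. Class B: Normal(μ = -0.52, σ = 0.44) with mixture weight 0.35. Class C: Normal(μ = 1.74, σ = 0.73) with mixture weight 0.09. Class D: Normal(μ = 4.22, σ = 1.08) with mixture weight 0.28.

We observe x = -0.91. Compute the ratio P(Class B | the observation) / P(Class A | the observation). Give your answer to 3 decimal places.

The posterior odds equal the prior odds times the likelihood ratio: (π_i/π_j)·(f_i(x)/f_j(x)).
Normal densities:
  p_A = 0.928303
  p_B = 0.61215
  p_C = 0.000751699
  p_D = 4.65695e-06
0.214252 / 0.259925 ≈ 0.824

0.824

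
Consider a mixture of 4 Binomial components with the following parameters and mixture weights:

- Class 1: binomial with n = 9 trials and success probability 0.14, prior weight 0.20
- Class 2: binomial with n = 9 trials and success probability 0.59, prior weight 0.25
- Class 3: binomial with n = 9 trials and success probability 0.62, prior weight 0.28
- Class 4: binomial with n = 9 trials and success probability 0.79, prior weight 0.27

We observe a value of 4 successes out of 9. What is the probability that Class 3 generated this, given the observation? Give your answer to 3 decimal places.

Apply Bayes' rule: the posterior for each component is proportional to its prior times its likelihood at x.
Binomial probabilities:
  f_1 = C(9,4)·0.14^4·0.86^5 = 126·0.00038416·0.470427 = 0.0227706
  f_2 = C(9,4)·0.59^4·0.41^5 = 126·0.121174·0.0115856 = 0.176888
  f_3 = C(9,4)·0.62^4·0.38^5 = 126·0.147763·0.00792352 = 0.147521
  f_4 = C(9,4)·0.79^4·0.21^5 = 126·0.389501·0.00040841 = 0.0200436
Multiply by the mixture weights:
  π_1·f_1 = 0.20 × 0.0227706 = 0.00455412
  π_2·f_2 = 0.25 × 0.176888 = 0.0442219
  π_3·f_3 = 0.28 × 0.147521 = 0.041306
  π_4·f_4 = 0.27 × 0.0200436 = 0.00541177
Sum: 0.00455412 + 0.0442219 + 0.041306 + 0.00541177 = 0.0954939
Responsibility of Class 3: 0.041306 / 0.0954939 ≈ 0.433

0.433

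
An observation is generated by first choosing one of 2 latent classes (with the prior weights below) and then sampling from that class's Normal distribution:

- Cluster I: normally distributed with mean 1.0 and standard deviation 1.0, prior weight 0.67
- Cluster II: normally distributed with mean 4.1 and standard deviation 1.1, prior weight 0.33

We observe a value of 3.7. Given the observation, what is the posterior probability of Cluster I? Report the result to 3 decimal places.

0.059

By Bayes' theorem, P(k | x) = w_k f_k(x) / Σ_j w_j f_j(x).
Normal densities:
  p_I = 0.0104209
  p_II = 0.339472
Unnormalised posteriors:
  w_I·p_I = 0.67 × 0.0104209 = 0.00698203
  w_II·p_II = 0.33 × 0.339472 = 0.112026
Normaliser: 0.00698203 + 0.112026 = 0.119008
So the posterior for Cluster I is 0.00698203 / 0.119008 ≈ 0.059.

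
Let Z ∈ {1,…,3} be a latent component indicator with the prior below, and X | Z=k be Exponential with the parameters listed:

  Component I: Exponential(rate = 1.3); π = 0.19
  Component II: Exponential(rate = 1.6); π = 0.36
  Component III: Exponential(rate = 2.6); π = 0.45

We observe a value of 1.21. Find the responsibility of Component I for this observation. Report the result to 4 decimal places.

0.2774

The responsibility of component k is π_k f_k(x) divided by Σ_j π_j f_j(x).
Component likelihoods at x = 1.21:
  p_I = 1.3·e^(−1.3·1.21) = 1.3·e^(−1.5730) = 0.269649
  p_II = 1.6·e^(−1.6·1.21) = 1.6·e^(−1.9360) = 0.230848
  p_III = 2.6·e^(−2.6·1.21) = 2.6·e^(−3.1460) = 0.111862
Unnormalised posteriors:
  π_I·p_I = 0.19 × 0.269649 = 0.0512332
  π_II·p_II = 0.36 × 0.230848 = 0.0831052
  π_III·p_III = 0.45 × 0.111862 = 0.0503379
Sum: 0.0512332 + 0.0831052 + 0.0503379 = 0.184676
So the posterior for Component I is 0.0512332 / 0.184676 ≈ 0.2774.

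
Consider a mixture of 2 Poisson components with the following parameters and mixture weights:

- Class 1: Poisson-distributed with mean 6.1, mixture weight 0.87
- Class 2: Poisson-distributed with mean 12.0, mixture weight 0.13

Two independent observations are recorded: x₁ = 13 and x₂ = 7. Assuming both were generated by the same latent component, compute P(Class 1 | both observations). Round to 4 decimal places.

Apply Bayes' rule: the posterior for each component is proportional to its prior times its likelihood at x.
Since both observations come from the same component, the likelihood for component k is f_k(x₁)·f_k(x₂).
  f_1 = [0.00583192] × [0.139856] = 0.00081563
  f_2 = [0.10557] × [0.0436822] = 0.00461155
Multiply by the mixture weights:
  P(Z=1)·f_1 = 0.87 × 0.00081563 = 0.000709598
  P(Z=2)·f_2 = 0.13 × 0.00461155 = 0.000599501
Sum: 0.000709598 + 0.000599501 = 0.0013091
P(Class 1 | x₁,x₂) ≈ 0.5421

0.5421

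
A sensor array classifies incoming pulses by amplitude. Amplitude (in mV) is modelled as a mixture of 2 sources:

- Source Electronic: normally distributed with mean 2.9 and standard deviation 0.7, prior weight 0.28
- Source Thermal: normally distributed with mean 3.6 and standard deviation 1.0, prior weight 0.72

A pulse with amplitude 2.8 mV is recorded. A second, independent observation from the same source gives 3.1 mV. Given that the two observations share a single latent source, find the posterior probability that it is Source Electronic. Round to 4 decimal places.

0.5406

P(component k | x) = w_k·f_k(x) / marginal(x), where marginal(x) = Σ_j w_j·f_j(x).
Since both observations come from the same component, the likelihood for component k is f_k(x₁)·f_k(x₂).
  L_Electronic = [0.564132] × [0.547124] = 0.30865
  L_Thermal = [0.289692] × [0.352065] = 0.10199
Unnormalised posteriors:
  w_Electronic·L_Electronic = 0.28 × 0.30865 = 0.086422
  w_Thermal·L_Thermal = 0.72 × 0.10199 = 0.0734331
Denominator: 0.086422 + 0.0734331 = 0.159855
P(Source Electronic | x) = 0.086422 / 0.159855 ≈ 0.5406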